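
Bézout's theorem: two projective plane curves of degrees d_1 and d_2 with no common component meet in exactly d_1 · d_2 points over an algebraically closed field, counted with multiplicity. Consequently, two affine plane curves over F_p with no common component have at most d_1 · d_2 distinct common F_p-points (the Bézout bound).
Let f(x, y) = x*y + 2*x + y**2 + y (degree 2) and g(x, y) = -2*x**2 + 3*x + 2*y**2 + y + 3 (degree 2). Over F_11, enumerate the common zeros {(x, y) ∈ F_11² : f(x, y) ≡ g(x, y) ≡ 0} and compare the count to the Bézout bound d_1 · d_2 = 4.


Common zeros: {(2, 3)}; count = 1; Bézout bound = 4.

deg(f) = 2, deg(g) = 2, so Bézout bound = 4.
Scan x ∈ F_11. For each x, list the y ∈ F_11 with f(x, y) ≡ 0 and those with g(x, y) ≡ 0 (mod 11); the common zeros in that column are the intersection.
  x = 0: f ≡ 0 at y ∈ {0, 10}; g ≡ 0 at y ∈ ∅; common: ∅.
  x = 1: f ≡ 0 at y ∈ ∅; g ≡ 0 at y ∈ ∅; common: ∅.
  x = 2: f ≡ 0 at y ∈ {3, 5}; g ≡ 0 at y ∈ {2, 3}; common: {3}.
  x = 3: f ≡ 0 at y ∈ {1, 6}; g ≡ 0 at y ∈ {7, 9}; common: ∅.
  x = 4: f ≡ 0 at y ∈ {2, 4}; g ≡ 0 at y ∈ {7, 9}; common: ∅.
  x = 5: f ≡ 0 at y ∈ ∅; g ≡ 0 at y ∈ {2, 3}; common: ∅.
  x = 6: f ≡ 0 at y ∈ {7, 8}; g ≡ 0 at y ∈ ∅; common: ∅.
  x = 7: f ≡ 0 at y ∈ ∅; g ≡ 0 at y ∈ ∅; common: ∅.
  x = 8: f ≡ 0 at y ∈ ∅; g ≡ 0 at y ∈ ∅; common: ∅.
  x = 9: f ≡ 0 at y ∈ ∅; g ≡ 0 at y ∈ {0, 5}; common: ∅.
  x = 10: f ≡ 0 at y ∈ ∅; g ≡ 0 at y ∈ ∅; common: ∅.
Collecting: common zeros = {(2, 3)}, so the count is 1.
Comparison with the Bézout bound: 1 ≤ 4 = deg(f)·deg(g), as expected for curves with no common component (the affine F_11-count falls short of the bound because intersections may lie at infinity, over extension fields, or carry multiplicity).


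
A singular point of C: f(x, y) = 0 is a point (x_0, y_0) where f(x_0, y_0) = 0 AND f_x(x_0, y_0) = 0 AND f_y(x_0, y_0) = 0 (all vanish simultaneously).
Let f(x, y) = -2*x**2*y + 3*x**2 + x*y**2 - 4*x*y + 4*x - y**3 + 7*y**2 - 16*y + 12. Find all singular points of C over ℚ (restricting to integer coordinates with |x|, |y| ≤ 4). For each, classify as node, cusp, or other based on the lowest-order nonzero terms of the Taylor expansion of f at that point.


Singular points: {(0, 2)}; classification: node.

Compute partial derivatives:
  f_x = -4*x*y + 6*x + y**2 - 4*y + 4.
  f_y = -2*x**2 + 2*x*y - 4*x - 3*y**2 + 14*y - 16.
Scan x_0 ∈ {−4, ..., 4}. For each x_0, f_y(x_0, y) is a polynomial in y; find its integer roots y ∈ {−4, ..., 4}, then test f_x and f at those candidates.
  x = -4: f_y(-4, y) = -3*y**2 + 6*y - 32; no integer root y with |y| ≤ 4.
  x = -3: f_y(-3, y) = -3*y**2 + 8*y - 22; no integer root y with |y| ≤ 4.
  x = -2: f_y(-2, y) = -3*y**2 + 10*y - 16; no integer root y with |y| ≤ 4.
  x = -1: f_y(-1, y) = -3*y**2 + 12*y - 14; no integer root y with |y| ≤ 4.
  x = 0: f_y(0, y) = -3*y**2 + 14*y - 16; vanishes at y ∈ {2}. (0, 2): f_x = 0, f = 0 — SINGULAR.
  x = 1: f_y(1, y) = -3*y**2 + 16*y - 22; no integer root y with |y| ≤ 4.
  x = 2: f_y(2, y) = -3*y**2 + 18*y - 32; no integer root y with |y| ≤ 4.
  x = 3: f_y(3, y) = -3*y**2 + 20*y - 46; no integer root y with |y| ≤ 4.
  x = 4: f_y(4, y) = -3*y**2 + 22*y - 64; no integer root y with |y| ≤ 4.
Only singular point on the grid: (0, 2).
Classify: substitute x = 0 + u, y = 2 + v and expand: f = -2*u**2*v - u**2 + u*v**2 - v**3 + v**2.
No constant or linear terms (consistent with a singular point). Quadratic part: -u**2 + v**2. Cubic part: -2*u**2*v + u*v**2 - v**3.
The quadratic part v**2 - u**2 = (v − u)(v + u) splits into two distinct linear factors, so there are two distinct tangent lines y − 2 = ±(x − 0) — this is a node (ordinary double point).
Classification: node.


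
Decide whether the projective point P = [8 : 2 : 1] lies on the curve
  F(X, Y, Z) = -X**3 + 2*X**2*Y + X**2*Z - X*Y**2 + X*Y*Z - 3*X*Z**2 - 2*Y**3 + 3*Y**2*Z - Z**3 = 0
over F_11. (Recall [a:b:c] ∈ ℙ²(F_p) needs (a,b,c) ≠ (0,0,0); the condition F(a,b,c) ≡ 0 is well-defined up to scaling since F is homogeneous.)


F(8,2,1) ≡ 5 (mod 11); P is NOT on the curve.

Evaluate F(8, 2, 1) term-by-term (mod 11).
  -X**3 ↦ -1·512·1·1 = -512
  2*X**2*Y ↦ 2·64·2·1 = 256
  X**2*Z ↦ 1·64·1·1 = 64
  -X*Y**2 ↦ -1·8·4·1 = -32
  X*Y*Z ↦ 1·8·2·1 = 16
  -3*X*Z**2 ↦ -3·8·1·1 = -24
  -2*Y**3 ↦ -2·1·8·1 = -16
  3*Y**2*Z ↦ 3·1·4·1 = 12
  -Z**3 ↦ -1·1·1·1 = -1
Sum: F(8, 2, 1) = (-512) + (256) + (64) + (-32) + (16) + (-24) + (-16) + (12) + (-1) = -237.
Reducing mod 11: -237 ≡ 5 (mod 11).
Since F(a, b, c) ≡ 5 ≠ 0 (mod 11), P does NOT lie on the curve.


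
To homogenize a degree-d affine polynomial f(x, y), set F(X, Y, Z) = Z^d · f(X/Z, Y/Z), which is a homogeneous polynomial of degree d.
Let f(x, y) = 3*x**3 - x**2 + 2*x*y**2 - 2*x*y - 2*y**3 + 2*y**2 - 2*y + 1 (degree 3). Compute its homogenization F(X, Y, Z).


F(X, Y, Z) = 3*X**3 - X**2*Z + 2*X*Y**2 - 2*X*Y*Z - 2*Y**3 + 2*Y**2*Z - 2*Y*Z**2 + Z**3

deg(f) = 3.
Substitute x = X/Z, y = Y/Z into f, then multiply by Z^3.
  monomial 3·x^3·y^0 ↦ 3·X^3·Y^0·Z^0.
  monomial -1·x^2·y^0 ↦ -1·X^2·Y^0·Z^1.
  monomial 2·x^1·y^2 ↦ 2·X^1·Y^2·Z^0.
  monomial -2·x^1·y^1 ↦ -2·X^1·Y^1·Z^1.
  monomial -2·x^0·y^3 ↦ -2·X^0·Y^3·Z^0.
  monomial 2·x^0·y^2 ↦ 2·X^0·Y^2·Z^1.
  monomial -2·x^0·y^1 ↦ -2·X^0·Y^1·Z^2.
  monomial 1·x^0·y^0 ↦ 1·X^0·Y^0·Z^3.
Collecting: F(X, Y, Z) = 3*X**3 - X**2*Z + 2*X*Y**2 - 2*X*Y*Z - 2*Y**3 + 2*Y**2*Z - 2*Y*Z**2 + Z**3.


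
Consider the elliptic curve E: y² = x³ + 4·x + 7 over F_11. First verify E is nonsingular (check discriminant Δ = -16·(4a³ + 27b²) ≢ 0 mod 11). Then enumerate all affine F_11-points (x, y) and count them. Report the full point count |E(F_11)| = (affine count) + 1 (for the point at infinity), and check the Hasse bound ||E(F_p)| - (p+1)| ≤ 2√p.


Affine points = {(1, 1), (1, 10), (2, 1), (2, 10), (5, 3), (5, 8), (6, 4), (6, 7), (7, 2), (7, 9), (8, 1), (8, 10)}; affine count = 12; |E(F_11)| = 13.

Discriminant check: Δ ∝ 4a³ + 27b² = 4·4³ + 27·7² = 4·64 + 27·49 ≡ 6 (mod 11). Nonzero ⇒ E is nonsingular.
For each x ∈ F_11, compute rhs = x³ + 4·x + 7 mod 11, then count y ∈ F_11 with y² ≡ rhs.
  x = 0: rhs = 7, matching y values: none (0 points).
  x = 1: rhs = 1, matching y values: 1, 10 (2 points).
  x = 2: rhs = 1, matching y values: 1, 10 (2 points).
  x = 3: rhs = 2, matching y values: none (0 points).
  x = 4: rhs = 10, matching y values: none (0 points).
  x = 5: rhs = 9, matching y values: 3, 8 (2 points).
  x = 6: rhs = 5, matching y values: 4, 7 (2 points).
  x = 7: rhs = 4, matching y values: 2, 9 (2 points).
  x = 8: rhs = 1, matching y values: 1, 10 (2 points).
  x = 9: rhs = 2, matching y values: none (0 points).
  x = 10: rhs = 2, matching y values: none (0 points).
Total affine count: 12.
Full point count |E(F_11)| = 12 + 1 = 13.
Hasse bound: |13 − (11+1)| = |1| = 1 ≤ 2√11 ≈ 6.6332 ✓.


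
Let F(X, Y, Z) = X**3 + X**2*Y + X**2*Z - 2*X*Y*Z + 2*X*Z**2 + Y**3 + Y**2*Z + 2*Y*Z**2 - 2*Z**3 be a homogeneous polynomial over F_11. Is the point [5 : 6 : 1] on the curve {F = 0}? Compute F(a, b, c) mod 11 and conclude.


F(5,6,1) ≡ 6 (mod 11); P is NOT on the curve.

Evaluate F(5, 6, 1) term-by-term (mod 11).
  X**3 ↦ 1·125·1·1 = 125
  X**2*Y ↦ 1·25·6·1 = 150
  X**2*Z ↦ 1·25·1·1 = 25
  -2*X*Y*Z ↦ -2·5·6·1 = -60
  2*X*Z**2 ↦ 2·5·1·1 = 10
  Y**3 ↦ 1·1·216·1 = 216
  Y**2*Z ↦ 1·1·36·1 = 36
  2*Y*Z**2 ↦ 2·1·6·1 = 12
  -2*Z**3 ↦ -2·1·1·1 = -2
Sum: F(5, 6, 1) = (125) + (150) + (25) + (-60) + (10) + (216) + (36) + (12) + (-2) = 512.
Reducing mod 11: 512 ≡ 6 (mod 11).
Since F(a, b, c) ≡ 6 ≠ 0 (mod 11), P does NOT lie on the curve.


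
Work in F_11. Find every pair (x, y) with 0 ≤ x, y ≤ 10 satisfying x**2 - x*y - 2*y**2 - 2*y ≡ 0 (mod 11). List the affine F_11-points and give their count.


Affine F_11-points: {(0, 0), (0, 10), (2, 4), (2, 5), (3, 5), (3, 9), (6, 9), (7, 6), (10, 6), (10, 10)}; count = 10.

For each of the 121 pairs (x, y) ∈ F_11², evaluate f(x, y) mod 11. Record the zeros.
  x = 0: [0↦0, 1↦7, 2↦10, 3↦9, 4↦4, 5↦6, 6↦4, 7↦9, 8↦10, 9↦7, 10↦0]  zeros at y ∈ {0, 10}
  x = 1: [0↦1, 1↦7, 2↦9, 3↦7, 4↦1, 5↦2, 6↦10, 7↦3, 8↦3, 9↦10, 10↦2]  zeros at y ∈ ∅
  x = 2: [0↦4, 1↦9, 2↦10, 3↦7, 4↦0, 5↦0, 6↦7, 7↦10, 8↦9, 9↦4, 10↦6]  zeros at y ∈ {4, 5}
  x = 3: [0↦9, 1↦2, 2↦2, 3↦9, 4↦1, 5↦0, 6↦6, 7↦8, 8↦6, 9↦0, 10↦1]  zeros at y ∈ {5, 9}
  x = 4: [0↦5, 1↦8, 2↦7, 3↦2, 4↦4, 5↦2, 6↦7, 7↦8, 8↦5, 9↦9, 10↦9]  zeros at y ∈ ∅
  x = 5: [0↦3, 1↦5, 2↦3, 3↦8, 4↦9, 5↦6, 6↦10, 7↦10, 8↦6, 9↦9, 10↦8]  zeros at y ∈ ∅
  x = 6: [0↦3, 1↦4, 2↦1, 3↦5, 4↦5, 5↦1, 6↦4, 7↦3, 8↦9, 9↦0, 10↦9]  zeros at y ∈ {9}
  x = 7: [0↦5, 1↦5, 2↦1, 3↦4, 4↦3, 5↦9, 6↦0, 7↦9, 8↦3, 9↦4, 10↦1]  zeros at y ∈ {6}
  x = 8: [0↦9, 1↦8, 2↦3, 3↦5, 4↦3, 5↦8, 6↦9, 7↦6, 8↦10, 9↦10, 10↦6]  zeros at y ∈ ∅
  x = 9: [0↦4, 1↦2, 2↦7, 3↦8, 4↦5, 5↦9, 6↦9, 7↦5, 8↦8, 9↦7, 10↦2]  zeros at y ∈ ∅
  x = 10: [0↦1, 1↦9, 2↦2, 3↦2, 4↦9, 5↦1, 6↦0, 7↦6, 8↦8, 9↦6, 10↦0]  zeros at y ∈ {6, 10}
Collecting zeros: affine points = {(0, 0), (0, 10), (2, 4), (2, 5), (3, 5), (3, 9), (6, 9), (7, 6), (10, 6), (10, 10)}.
Total count |C(F_11)_aff| = 10.


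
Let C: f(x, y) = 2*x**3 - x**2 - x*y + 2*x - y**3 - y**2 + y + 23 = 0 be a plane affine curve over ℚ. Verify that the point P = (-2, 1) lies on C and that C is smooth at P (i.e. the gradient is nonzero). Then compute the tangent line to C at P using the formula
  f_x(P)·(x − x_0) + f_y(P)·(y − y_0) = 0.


Tangent line at P: 29*x - 2*y + 60 = 0.

Step 1: f(-2, 1) = 0, so P lies on C.
Step 2: partial derivatives
  f_x(x, y) = 6*x**2 - 2*x - y + 2, f_y(x, y) = -x - 3*y**2 - 2*y + 1.
  f_x(P) = 29, f_y(P) = -2 (gradient nonzero, so P is smooth).
Step 3: tangent line at P: 29·(x − -2) + -2·(y − 1) = 0.
Expanding: 29*x - 2*y + 60 = 0.


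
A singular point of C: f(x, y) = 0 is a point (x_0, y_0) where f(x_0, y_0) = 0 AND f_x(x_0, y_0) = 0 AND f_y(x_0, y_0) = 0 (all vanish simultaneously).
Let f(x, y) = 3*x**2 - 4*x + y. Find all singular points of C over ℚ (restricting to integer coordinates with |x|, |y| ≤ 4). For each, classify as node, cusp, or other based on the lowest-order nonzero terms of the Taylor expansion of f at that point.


No singular points in the scanned grid; C is smooth there.

Compute partial derivatives:
  f_x = 6*x - 4.
  f_y = 1.
f_y = 1 is a nonzero constant, so f_y never vanishes: no point (x, y) can satisfy f = f_x = f_y = 0. In particular no (x, y) ∈ {−4, ..., 4}² is singular; the curve is smooth.


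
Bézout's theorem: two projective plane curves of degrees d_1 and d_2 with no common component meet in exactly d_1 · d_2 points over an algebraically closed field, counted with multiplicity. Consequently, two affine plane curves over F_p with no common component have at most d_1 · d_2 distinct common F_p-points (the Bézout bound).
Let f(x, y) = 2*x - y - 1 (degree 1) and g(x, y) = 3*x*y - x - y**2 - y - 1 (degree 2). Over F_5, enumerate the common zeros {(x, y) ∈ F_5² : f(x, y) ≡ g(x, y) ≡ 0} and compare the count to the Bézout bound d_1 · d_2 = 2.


Common zeros: ∅; count = 0; Bézout bound = 2.

deg(f) = 1, deg(g) = 2, so Bézout bound = 2.
Scan x ∈ F_5. For each x, list the y ∈ F_5 with f(x, y) ≡ 0 and those with g(x, y) ≡ 0 (mod 5); the common zeros in that column are the intersection.
  x = 0: f ≡ 0 at y ∈ {4}; g ≡ 0 at y ∈ ∅; common: ∅.
  x = 1: f ≡ 0 at y ∈ {1}; g ≡ 0 at y ∈ {3, 4}; common: ∅.
  x = 2: f ≡ 0 at y ∈ {3}; g ≡ 0 at y ∈ ∅; common: ∅.
  x = 3: f ≡ 0 at y ∈ {0}; g ≡ 0 at y ∈ ∅; common: ∅.
  x = 4: f ≡ 0 at y ∈ {2}; g ≡ 0 at y ∈ {0, 1}; common: ∅.
Collecting: common zeros = ∅, so the count is 0.
Comparison with the Bézout bound: 0 ≤ 2 = deg(f)·deg(g), as expected for curves with no common component (the affine F_5-count falls short of the bound because intersections may lie at infinity, over extension fields, or carry multiplicity).


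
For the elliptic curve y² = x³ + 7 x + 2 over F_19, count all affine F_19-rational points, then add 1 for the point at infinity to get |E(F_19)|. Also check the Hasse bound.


Affine points = {(2, 9), (2, 10), (8, 0), (11, 2), (11, 17), (12, 3), (12, 16), (15, 9), (15, 10), (16, 7), (16, 12)}; affine count = 11; |E(F_19)| = 12.

Discriminant check: Δ ∝ 4a³ + 27b² = 4·7³ + 27·2² = 4·343 + 27·4 ≡ 17 (mod 19). Nonzero ⇒ E is nonsingular.
For each x ∈ F_19, compute rhs = x³ + 7·x + 2 mod 19, then count y ∈ F_19 with y² ≡ rhs.
  x = 0: rhs = 2, matching y values: none (0 points).
  x = 1: rhs = 10, matching y values: none (0 points).
  x = 2: rhs = 5, matching y values: 9, 10 (2 points).
  x = 3: rhs = 12, matching y values: none (0 points).
  x = 4: rhs = 18, matching y values: none (0 points).
  x = 5: rhs = 10, matching y values: none (0 points).
  x = 6: rhs = 13, matching y values: none (0 points).
  x = 7: rhs = 14, matching y values: none (0 points).
  x = 8: rhs = 0, matching y values: 0 (1 points).
  x = 9: rhs = 15, matching y values: none (0 points).
  x = 10: rhs = 8, matching y values: none (0 points).
  x = 11: rhs = 4, matching y values: 2, 17 (2 points).
  x = 12: rhs = 9, matching y values: 3, 16 (2 points).
  x = 13: rhs = 10, matching y values: none (0 points).
  x = 14: rhs = 13, matching y values: none (0 points).
  x = 15: rhs = 5, matching y values: 9, 10 (2 points).
  x = 16: rhs = 11, matching y values: 7, 12 (2 points).
  x = 17: rhs = 18, matching y values: none (0 points).
  x = 18: rhs = 13, matching y values: none (0 points).
Total affine count: 11.
Full point count |E(F_19)| = 11 + 1 = 12.
Hasse bound: |12 − (19+1)| = |-8| = 8 ≤ 2√19 ≈ 8.7178 ✓.


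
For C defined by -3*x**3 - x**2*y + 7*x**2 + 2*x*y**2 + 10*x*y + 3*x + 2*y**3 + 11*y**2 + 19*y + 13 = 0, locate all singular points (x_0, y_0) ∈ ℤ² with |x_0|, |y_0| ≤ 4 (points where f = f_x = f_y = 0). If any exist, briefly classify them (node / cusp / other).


Singular points: {(1, -2)}; classification: cusp.

Compute partial derivatives:
  f_x = -9*x**2 - 2*x*y + 14*x + 2*y**2 + 10*y + 3.
  f_y = -x**2 + 4*x*y + 10*x + 6*y**2 + 22*y + 19.
Scan x_0 ∈ {−4, ..., 4}. For each x_0, f_y(x_0, y) is a polynomial in y; find its integer roots y ∈ {−4, ..., 4}, then test f_x and f at those candidates.
  x = -4: f_y(-4, y) = 6*y**2 + 6*y - 37; no integer root y with |y| ≤ 4.
  x = -3: f_y(-3, y) = 6*y**2 + 10*y - 20; no integer root y with |y| ≤ 4.
  x = -2: f_y(-2, y) = 6*y**2 + 14*y - 5; no integer root y with |y| ≤ 4.
  x = -1: f_y(-1, y) = 6*y**2 + 18*y + 8; no integer root y with |y| ≤ 4.
  x = 0: f_y(0, y) = 6*y**2 + 22*y + 19; no integer root y with |y| ≤ 4.
  x = 1: f_y(1, y) = 6*y**2 + 26*y + 28; vanishes at y ∈ {-2}. (1, -2): f_x = 0, f = 0 — SINGULAR.
  x = 2: f_y(2, y) = 6*y**2 + 30*y + 35; no integer root y with |y| ≤ 4.
  x = 3: f_y(3, y) = 6*y**2 + 34*y + 40; vanishes at y ∈ {-4}. (3, -4): f_x = -20 ≠ 0.
  x = 4: f_y(4, y) = 6*y**2 + 38*y + 43; no integer root y with |y| ≤ 4.
Only singular point on the grid: (1, -2).
Classify: substitute x = 1 + u, y = -2 + v and expand: f = -3*u**3 - u**2*v + 2*u*v**2 + 2*v**3 + v**2.
No constant or linear terms (consistent with a singular point). Quadratic part: v**2. Cubic part: -3*u**3 - u**2*v + 2*u*v**2 + 2*v**3.
The quadratic part v**2 is a perfect square, so there is a single (double) tangent line v = 0, i.e. y = -2. Restricting the cubic part to that line (v = 0) leaves -3*u**3 ≠ 0, so f is not divisible by v and the branch is v² ≈ 3*u**3 to lowest order — this is a cusp.
Classification: cusp.


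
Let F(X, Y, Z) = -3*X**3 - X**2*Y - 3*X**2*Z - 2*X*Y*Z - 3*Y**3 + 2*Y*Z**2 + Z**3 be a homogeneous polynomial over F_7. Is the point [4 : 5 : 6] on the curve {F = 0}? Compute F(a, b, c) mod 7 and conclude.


F(4,5,6) ≡ 3 (mod 7); P is NOT on the curve.

Evaluate F(4, 5, 6) term-by-term (mod 7).
  -3*X**3 ↦ -3·64·1·1 = -192
  -X**2*Y ↦ -1·16·5·1 = -80
  -3*X**2*Z ↦ -3·16·1·6 = -288
  -2*X*Y*Z ↦ -2·4·5·6 = -240
  -3*Y**3 ↦ -3·1·125·1 = -375
  2*Y*Z**2 ↦ 2·1·5·36 = 360
  Z**3 ↦ 1·1·1·216 = 216
Sum: F(4, 5, 6) = (-192) + (-80) + (-288) + (-240) + (-375) + (360) + (216) = -599.
Reducing mod 7: -599 ≡ 3 (mod 7).
Since F(a, b, c) ≡ 3 ≠ 0 (mod 7), P does NOT lie on the curve.


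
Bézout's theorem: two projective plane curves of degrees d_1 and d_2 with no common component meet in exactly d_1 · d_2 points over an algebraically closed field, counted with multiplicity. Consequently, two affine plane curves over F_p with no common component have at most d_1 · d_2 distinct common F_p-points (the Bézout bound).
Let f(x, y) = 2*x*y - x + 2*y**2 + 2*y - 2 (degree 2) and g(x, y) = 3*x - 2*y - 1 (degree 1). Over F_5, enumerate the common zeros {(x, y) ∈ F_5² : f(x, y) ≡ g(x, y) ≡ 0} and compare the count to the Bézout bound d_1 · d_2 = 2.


Common zeros: {(0, 2)}; count = 1; Bézout bound = 2.

deg(f) = 2, deg(g) = 1, so Bézout bound = 2.
Scan x ∈ F_5. For each x, list the y ∈ F_5 with f(x, y) ≡ 0 and those with g(x, y) ≡ 0 (mod 5); the common zeros in that column are the intersection.
  x = 0: f ≡ 0 at y ∈ {2}; g ≡ 0 at y ∈ {2}; common: {2}.
  x = 1: f ≡ 0 at y ∈ {4}; g ≡ 0 at y ∈ {1}; common: ∅.
  x = 2: f ≡ 0 at y ∈ ∅; g ≡ 0 at y ∈ {0}; common: ∅.
  x = 3: f ≡ 0 at y ∈ {0, 1}; g ≡ 0 at y ∈ {4}; common: ∅.
  x = 4: f ≡ 0 at y ∈ ∅; g ≡ 0 at y ∈ {3}; common: ∅.
Collecting: common zeros = {(0, 2)}, so the count is 1.
Comparison with the Bézout bound: 1 ≤ 2 = deg(f)·deg(g), as expected for curves with no common component (the affine F_5-count falls short of the bound because intersections may lie at infinity, over extension fields, or carry multiplicity).


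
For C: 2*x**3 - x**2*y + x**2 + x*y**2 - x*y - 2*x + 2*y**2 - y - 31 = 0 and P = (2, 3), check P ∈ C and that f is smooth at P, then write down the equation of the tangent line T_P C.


Tangent line at P: 20*x + 17*y - 91 = 0.

Step 1: f(2, 3) = 0, so P lies on C.
Step 2: partial derivatives
  f_x(x, y) = 6*x**2 - 2*x*y + 2*x + y**2 - y - 2, f_y(x, y) = -x**2 + 2*x*y - x + 4*y - 1.
  f_x(P) = 20, f_y(P) = 17 (gradient nonzero, so P is smooth).
Step 3: tangent line at P: 20·(x − 2) + 17·(y − 3) = 0.
Expanding: 20*x + 17*y - 91 = 0.


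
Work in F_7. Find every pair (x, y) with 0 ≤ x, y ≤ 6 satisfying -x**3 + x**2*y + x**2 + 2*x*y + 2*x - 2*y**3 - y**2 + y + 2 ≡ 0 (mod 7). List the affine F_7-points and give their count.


Affine F_7-points: {(0, 1), (2, 2), (6, 5)}; count = 3.

For each of the 49 pairs (x, y) ∈ F_7², evaluate f(x, y) mod 7. Record the zeros.
  x = 0: [0↦2, 1↦0, 2↦5, 3↦5, 4↦2, 5↦5, 6↦2]  zeros at y ∈ {1}
  x = 1: [0↦4, 1↦5, 2↦6, 3↦2, 4↦2, 5↦1, 6↦1]  zeros at y ∈ ∅
  x = 2: [0↦2, 1↦1, 2↦0, 3↦1, 4↦6, 5↦3, 6↦1]  zeros at y ∈ {2}
  x = 3: [0↦4, 1↦3, 2↦2, 3↦3, 4↦1, 5↦5, 6↦3]  zeros at y ∈ ∅
  x = 4: [0↦4, 1↦5, 2↦6, 3↦2, 4↦2, 5↦1, 6↦1]  zeros at y ∈ ∅
  x = 5: [0↦3, 1↦1, 2↦6, 3↦6, 4↦3, 5↦6, 6↦3]  zeros at y ∈ ∅
  x = 6: [0↦2, 1↦6, 2↦3, 3↦2, 4↦5, 5↦0, 6↦3]  zeros at y ∈ {5}
Collecting zeros: affine points = {(0, 1), (2, 2), (6, 5)}.
Total count |C(F_7)_aff| = 3.


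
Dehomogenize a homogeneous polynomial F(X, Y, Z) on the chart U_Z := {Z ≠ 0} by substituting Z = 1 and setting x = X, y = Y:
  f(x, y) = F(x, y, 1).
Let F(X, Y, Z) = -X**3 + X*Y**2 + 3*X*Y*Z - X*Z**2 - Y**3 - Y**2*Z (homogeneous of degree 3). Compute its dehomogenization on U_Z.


f(x, y) = -x**3 + x*y**2 + 3*x*y - x - y**3 - y**2

On U_Z we set Z = 1. Each monomial c·X^i·Y^j·Z^k in F becomes c·x^i·y^j·1^k = c·x^i·y^j.
Substituting Z = 1: F(X, Y, 1) = -x**3 + x*y**2 + 3*x*y - x - y**3 - y**2.
Note: deg(f) ≤ deg(F) = 3; strict inequality happens when F is divisible by Z (lost terms).


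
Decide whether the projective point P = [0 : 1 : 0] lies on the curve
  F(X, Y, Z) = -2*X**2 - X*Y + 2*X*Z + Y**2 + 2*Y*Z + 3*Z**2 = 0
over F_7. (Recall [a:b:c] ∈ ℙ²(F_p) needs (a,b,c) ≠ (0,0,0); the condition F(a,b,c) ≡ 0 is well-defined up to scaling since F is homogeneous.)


F(0,1,0) ≡ 1 (mod 7); P is NOT on the curve.

Evaluate F(0, 1, 0) term-by-term (mod 7).
  -2*X**2 ↦ -2·0·1·1 = 0
  -X*Y ↦ -1·0·1·1 = 0
  2*X*Z ↦ 2·0·1·0 = 0
  Y**2 ↦ 1·1·1·1 = 1
  2*Y*Z ↦ 2·1·1·0 = 0
  3*Z**2 ↦ 3·1·1·0 = 0
Sum: F(0, 1, 0) = (0) + (0) + (0) + (1) + (0) + (0) = 1.
Reducing mod 7: 1 ≡ 1 (mod 7).
Since F(a, b, c) ≡ 1 ≠ 0 (mod 7), P does NOT lie on the curve.


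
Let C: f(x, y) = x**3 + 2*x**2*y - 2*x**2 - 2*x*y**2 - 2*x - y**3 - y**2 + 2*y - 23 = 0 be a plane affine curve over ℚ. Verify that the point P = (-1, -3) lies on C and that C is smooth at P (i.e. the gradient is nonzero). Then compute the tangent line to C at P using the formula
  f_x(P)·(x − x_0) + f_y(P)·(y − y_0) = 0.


Tangent line at P: -x - 29*y - 88 = 0.

Step 1: f(-1, -3) = 0, so P lies on C.
Step 2: partial derivatives
  f_x(x, y) = 3*x**2 + 4*x*y - 4*x - 2*y**2 - 2, f_y(x, y) = 2*x**2 - 4*x*y - 3*y**2 - 2*y + 2.
  f_x(P) = -1, f_y(P) = -29 (gradient nonzero, so P is smooth).
Step 3: tangent line at P: -1·(x − -1) + -29·(y − -3) = 0.
Expanding: -x - 29*y - 88 = 0.


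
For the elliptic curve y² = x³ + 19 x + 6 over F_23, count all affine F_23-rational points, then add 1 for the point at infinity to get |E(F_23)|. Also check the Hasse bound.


Affine points = {(0, 11), (0, 12), (1, 7), (1, 16), (2, 11), (2, 12), (4, 10), (4, 13), (8, 7), (8, 16), (9, 3), (9, 20), (10, 0), (13, 9), (13, 14), (14, 7), (14, 16), (15, 3), (15, 20), (16, 6), (16, 17), (18, 4), (18, 19), (19, 2), (19, 21), (21, 11), (21, 12), (22, 3), (22, 20)}; affine count = 29; |E(F_23)| = 30.

Discriminant check: Δ ∝ 4a³ + 27b² = 4·19³ + 27·6² = 4·6859 + 27·36 ≡ 3 (mod 23). Nonzero ⇒ E is nonsingular.
For each x ∈ F_23, compute rhs = x³ + 19·x + 6 mod 23, then count y ∈ F_23 with y² ≡ rhs.
  x = 0: rhs = 6, matching y values: 11, 12 (2 points).
  x = 1: rhs = 3, matching y values: 7, 16 (2 points).
  x = 2: rhs = 6, matching y values: 11, 12 (2 points).
  x = 3: rhs = 21, matching y values: none (0 points).
  x = 4: rhs = 8, matching y values: 10, 13 (2 points).
  x = 5: rhs = 19, matching y values: none (0 points).
  x = 6: rhs = 14, matching y values: none (0 points).
  x = 7: rhs = 22, matching y values: none (0 points).
  x = 8: rhs = 3, matching y values: 7, 16 (2 points).
  x = 9: rhs = 9, matching y values: 3, 20 (2 points).
  x = 10: rhs = 0, matching y values: 0 (1 points).
  x = 11: rhs = 5, matching y values: none (0 points).
  x = 12: rhs = 7, matching y values: none (0 points).
  x = 13: rhs = 12, matching y values: 9, 14 (2 points).
  x = 14: rhs = 3, matching y values: 7, 16 (2 points).
  x = 15: rhs = 9, matching y values: 3, 20 (2 points).
  x = 16: rhs = 13, matching y values: 6, 17 (2 points).
  x = 17: rhs = 21, matching y values: none (0 points).
  x = 18: rhs = 16, matching y values: 4, 19 (2 points).
  x = 19: rhs = 4, matching y values: 2, 21 (2 points).
  x = 20: rhs = 14, matching y values: none (0 points).
  x = 21: rhs = 6, matching y values: 11, 12 (2 points).
  x = 22: rhs = 9, matching y values: 3, 20 (2 points).
Total affine count: 29.
Full point count |E(F_23)| = 29 + 1 = 30.
Hasse bound: |30 − (23+1)| = |6| = 6 ≤ 2√23 ≈ 9.5917 ✓.


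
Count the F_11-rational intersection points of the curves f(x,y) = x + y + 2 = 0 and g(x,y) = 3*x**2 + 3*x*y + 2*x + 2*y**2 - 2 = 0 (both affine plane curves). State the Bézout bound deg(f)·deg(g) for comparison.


Common zeros: {(2, 7), (7, 2)}; count = 2; Bézout bound = 2.

deg(f) = 1, deg(g) = 2, so Bézout bound = 2.
Scan x ∈ F_11. For each x, list the y ∈ F_11 with f(x, y) ≡ 0 and those with g(x, y) ≡ 0 (mod 11); the common zeros in that column are the intersection.
  x = 0: f ≡ 0 at y ∈ {9}; g ≡ 0 at y ∈ {1, 10}; common: ∅.
  x = 1: f ≡ 0 at y ∈ {8}; g ≡ 0 at y ∈ ∅; common: ∅.
  x = 2: f ≡ 0 at y ∈ {7}; g ≡ 0 at y ∈ {1, 7}; common: {7}.
  x = 3: f ≡ 0 at y ∈ {6}; g ≡ 0 at y ∈ {4, 8}; common: ∅.
  x = 4: f ≡ 0 at y ∈ {5}; g ≡ 0 at y ∈ {6, 10}; common: ∅.
  x = 5: f ≡ 0 at y ∈ {4}; g ≡ 0 at y ∈ {2, 7}; common: ∅.
  x = 6: f ≡ 0 at y ∈ {3}; g ≡ 0 at y ∈ ∅; common: ∅.
  x = 7: f ≡ 0 at y ∈ {2}; g ≡ 0 at y ∈ {2, 4}; common: {2}.
  x = 8: f ≡ 0 at y ∈ {1}; g ≡ 0 at y ∈ ∅; common: ∅.
  x = 9: f ≡ 0 at y ∈ {0}; g ≡ 0 at y ∈ ∅; common: ∅.
  x = 10: f ≡ 0 at y ∈ {10}; g ≡ 0 at y ∈ ∅; common: ∅.
Collecting: common zeros = {(2, 7), (7, 2)}, so the count is 2.
Comparison with the Bézout bound: 2 ≤ 2 = deg(f)·deg(g), as expected for curves with no common component (the bound is attained).


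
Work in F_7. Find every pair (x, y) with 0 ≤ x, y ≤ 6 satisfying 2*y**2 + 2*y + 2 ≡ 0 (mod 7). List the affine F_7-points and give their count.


Affine F_7-points: {(0, 2), (0, 4), (1, 2), (1, 4), (2, 2), (2, 4), (3, 2), (3, 4), (4, 2), (4, 4), (5, 2), (5, 4), (6, 2), (6, 4)}; count = 14.

For each of the 49 pairs (x, y) ∈ F_7², evaluate f(x, y) mod 7. Record the zeros.
  x = 0: [0↦2, 1↦6, 2↦0, 3↦5, 4↦0, 5↦6, 6↦2]  zeros at y ∈ {2, 4}
  x = 1: [0↦2, 1↦6, 2↦0, 3↦5, 4↦0, 5↦6, 6↦2]  zeros at y ∈ {2, 4}
  x = 2: [0↦2, 1↦6, 2↦0, 3↦5, 4↦0, 5↦6, 6↦2]  zeros at y ∈ {2, 4}
  x = 3: [0↦2, 1↦6, 2↦0, 3↦5, 4↦0, 5↦6, 6↦2]  zeros at y ∈ {2, 4}
  x = 4: [0↦2, 1↦6, 2↦0, 3↦5, 4↦0, 5↦6, 6↦2]  zeros at y ∈ {2, 4}
  x = 5: [0↦2, 1↦6, 2↦0, 3↦5, 4↦0, 5↦6, 6↦2]  zeros at y ∈ {2, 4}
  x = 6: [0↦2, 1↦6, 2↦0, 3↦5, 4↦0, 5↦6, 6↦2]  zeros at y ∈ {2, 4}
Collecting zeros: affine points = {(0, 2), (0, 4), (1, 2), (1, 4), (2, 2), (2, 4), (3, 2), (3, 4), (4, 2), (4, 4), (5, 2), (5, 4), (6, 2), (6, 4)}.
Total count |C(F_7)_aff| = 14.


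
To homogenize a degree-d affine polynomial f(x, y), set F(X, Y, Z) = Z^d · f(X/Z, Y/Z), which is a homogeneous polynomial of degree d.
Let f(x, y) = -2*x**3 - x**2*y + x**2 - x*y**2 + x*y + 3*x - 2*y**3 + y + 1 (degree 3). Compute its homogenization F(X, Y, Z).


F(X, Y, Z) = -2*X**3 - X**2*Y + X**2*Z - X*Y**2 + X*Y*Z + 3*X*Z**2 - 2*Y**3 + Y*Z**2 + Z**3

deg(f) = 3.
Substitute x = X/Z, y = Y/Z into f, then multiply by Z^3.
  monomial -2·x^3·y^0 ↦ -2·X^3·Y^0·Z^0.
  monomial -1·x^2·y^1 ↦ -1·X^2·Y^1·Z^0.
  monomial 1·x^2·y^0 ↦ 1·X^2·Y^0·Z^1.
  monomial -1·x^1·y^2 ↦ -1·X^1·Y^2·Z^0.
  monomial 1·x^1·y^1 ↦ 1·X^1·Y^1·Z^1.
  monomial 3·x^1·y^0 ↦ 3·X^1·Y^0·Z^2.
  monomial -2·x^0·y^3 ↦ -2·X^0·Y^3·Z^0.
  monomial 1·x^0·y^1 ↦ 1·X^0·Y^1·Z^2.
  monomial 1·x^0·y^0 ↦ 1·X^0·Y^0·Z^3.
Collecting: F(X, Y, Z) = -2*X**3 - X**2*Y + X**2*Z - X*Y**2 + X*Y*Z + 3*X*Z**2 - 2*Y**3 + Y*Z**2 + Z**3.


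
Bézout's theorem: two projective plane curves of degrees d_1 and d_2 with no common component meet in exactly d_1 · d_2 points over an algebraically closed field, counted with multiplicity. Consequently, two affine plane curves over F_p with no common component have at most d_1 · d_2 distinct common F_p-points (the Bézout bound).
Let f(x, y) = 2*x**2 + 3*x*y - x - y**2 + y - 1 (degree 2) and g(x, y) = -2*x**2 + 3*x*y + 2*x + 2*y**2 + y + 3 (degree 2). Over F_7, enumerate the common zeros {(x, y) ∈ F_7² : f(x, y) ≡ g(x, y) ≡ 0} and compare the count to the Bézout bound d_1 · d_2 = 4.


Common zeros: {(4, 4)}; count = 1; Bézout bound = 4.

deg(f) = 2, deg(g) = 2, so Bézout bound = 4.
Scan x ∈ F_7. For each x, list the y ∈ F_7 with f(x, y) ≡ 0 and those with g(x, y) ≡ 0 (mod 7); the common zeros in that column are the intersection.
  x = 0: f ≡ 0 at y ∈ {3, 5}; g ≡ 0 at y ∈ ∅; common: ∅.
  x = 1: f ≡ 0 at y ∈ {0, 4}; g ≡ 0 at y ∈ ∅; common: ∅.
  x = 2: f ≡ 0 at y ∈ ∅; g ≡ 0 at y ∈ {2, 5}; common: ∅.
  x = 3: f ≡ 0 at y ∈ {0, 3}; g ≡ 0 at y ∈ {4, 5}; common: ∅.
  x = 4: f ≡ 0 at y ∈ {2, 4}; g ≡ 0 at y ∈ {0, 4}; common: {4}.
  x = 5: f ≡ 0 at y ∈ ∅; g ≡ 0 at y ∈ ∅; common: ∅.
  x = 6: f ≡ 0 at y ∈ ∅; g ≡ 0 at y ∈ ∅; common: ∅.
Collecting: common zeros = {(4, 4)}, so the count is 1.
Comparison with the Bézout bound: 1 ≤ 4 = deg(f)·deg(g), as expected for curves with no common component (the affine F_7-count falls short of the bound because intersections may lie at infinity, over extension fields, or carry multiplicity).


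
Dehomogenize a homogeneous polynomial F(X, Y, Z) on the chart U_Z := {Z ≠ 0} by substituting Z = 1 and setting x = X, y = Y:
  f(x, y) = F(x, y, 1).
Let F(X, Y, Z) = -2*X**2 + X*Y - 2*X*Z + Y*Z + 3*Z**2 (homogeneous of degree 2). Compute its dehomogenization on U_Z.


f(x, y) = -2*x**2 + x*y - 2*x + y + 3

On U_Z we set Z = 1. Each monomial c·X^i·Y^j·Z^k in F becomes c·x^i·y^j·1^k = c·x^i·y^j.
Substituting Z = 1: F(X, Y, 1) = -2*x**2 + x*y - 2*x + y + 3.
Note: deg(f) ≤ deg(F) = 2; strict inequality happens when F is divisible by Z (lost terms).


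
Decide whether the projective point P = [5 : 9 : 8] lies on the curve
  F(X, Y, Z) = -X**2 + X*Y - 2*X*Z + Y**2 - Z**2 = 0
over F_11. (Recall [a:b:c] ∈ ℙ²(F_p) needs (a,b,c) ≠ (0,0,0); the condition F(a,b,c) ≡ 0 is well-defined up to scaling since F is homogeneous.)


F(5,9,8) ≡ 1 (mod 11); P is NOT on the curve.

Evaluate F(5, 9, 8) term-by-term (mod 11).
  -X**2 ↦ -1·25·1·1 = -25
  X*Y ↦ 1·5·9·1 = 45
  -2*X*Z ↦ -2·5·1·8 = -80
  Y**2 ↦ 1·1·81·1 = 81
  -Z**2 ↦ -1·1·1·64 = -64
Sum: F(5, 9, 8) = (-25) + (45) + (-80) + (81) + (-64) = -43.
Reducing mod 11: -43 ≡ 1 (mod 11).
Since F(a, b, c) ≡ 1 ≠ 0 (mod 11), P does NOT lie on the curve.


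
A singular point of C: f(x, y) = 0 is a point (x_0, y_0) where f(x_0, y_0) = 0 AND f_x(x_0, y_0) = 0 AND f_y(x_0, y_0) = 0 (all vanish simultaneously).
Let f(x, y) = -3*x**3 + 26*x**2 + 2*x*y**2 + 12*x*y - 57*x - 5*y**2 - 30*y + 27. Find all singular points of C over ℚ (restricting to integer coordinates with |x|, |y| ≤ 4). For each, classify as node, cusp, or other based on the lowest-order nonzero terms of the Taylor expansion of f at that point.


Singular points: {(3, -3)}; classification: node.

Compute partial derivatives:
  f_x = -9*x**2 + 52*x + 2*y**2 + 12*y - 57.
  f_y = 4*x*y + 12*x - 10*y - 30.
Scan x_0 ∈ {−4, ..., 4}. For each x_0, f_y(x_0, y) is a polynomial in y; find its integer roots y ∈ {−4, ..., 4}, then test f_x and f at those candidates.
  x = -4: f_y(-4, y) = -26*y - 78; vanishes at y ∈ {-3}. (-4, -3): f_x = -427 ≠ 0.
  x = -3: f_y(-3, y) = -22*y - 66; vanishes at y ∈ {-3}. (-3, -3): f_x = -312 ≠ 0.
  x = -2: f_y(-2, y) = -18*y - 54; vanishes at y ∈ {-3}. (-2, -3): f_x = -215 ≠ 0.
  x = -1: f_y(-1, y) = -14*y - 42; vanishes at y ∈ {-3}. (-1, -3): f_x = -136 ≠ 0.
  x = 0: f_y(0, y) = -10*y - 30; vanishes at y ∈ {-3}. (0, -3): f_x = -75 ≠ 0.
  x = 1: f_y(1, y) = -6*y - 18; vanishes at y ∈ {-3}. (1, -3): f_x = -32 ≠ 0.
  x = 2: f_y(2, y) = -2*y - 6; vanishes at y ∈ {-3}. (2, -3): f_x = -7 ≠ 0.
  x = 3: f_y(3, y) = 2*y + 6; vanishes at y ∈ {-3}. (3, -3): f_x = 0, f = 0 — SINGULAR.
  x = 4: f_y(4, y) = 6*y + 18; vanishes at y ∈ {-3}. (4, -3): f_x = -11 ≠ 0.
Only singular point on the grid: (3, -3).
Classify: substitute x = 3 + u, y = -3 + v and expand: f = -3*u**3 - u**2 + 2*u*v**2 + v**2.
No constant or linear terms (consistent with a singular point). Quadratic part: -u**2 + v**2. Cubic part: -3*u**3 + 2*u*v**2.
The quadratic part v**2 - u**2 = (v − u)(v + u) splits into two distinct linear factors, so there are two distinct tangent lines y − -3 = ±(x − 3) — this is a node (ordinary double point).
Classification: node.


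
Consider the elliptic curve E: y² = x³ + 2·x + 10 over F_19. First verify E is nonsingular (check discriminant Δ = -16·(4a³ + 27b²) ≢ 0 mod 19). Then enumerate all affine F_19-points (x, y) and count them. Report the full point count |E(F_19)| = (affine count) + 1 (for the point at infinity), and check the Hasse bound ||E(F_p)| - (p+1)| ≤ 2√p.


Affine points = {(3, 9), (3, 10), (4, 5), (4, 14), (7, 5), (7, 14), (8, 5), (8, 14), (9, 4), (9, 15), (10, 2), (10, 17), (17, 6), (17, 13), (18, 8), (18, 11)}; affine count = 16; |E(F_19)| = 17.

Discriminant check: Δ ∝ 4a³ + 27b² = 4·2³ + 27·10² = 4·8 + 27·100 ≡ 15 (mod 19). Nonzero ⇒ E is nonsingular.
For each x ∈ F_19, compute rhs = x³ + 2·x + 10 mod 19, then count y ∈ F_19 with y² ≡ rhs.
  x = 0: rhs = 10, matching y values: none (0 points).
  x = 1: rhs = 13, matching y values: none (0 points).
  x = 2: rhs = 3, matching y values: none (0 points).
  x = 3: rhs = 5, matching y values: 9, 10 (2 points).
  x = 4: rhs = 6, matching y values: 5, 14 (2 points).
  x = 5: rhs = 12, matching y values: none (0 points).
  x = 6: rhs = 10, matching y values: none (0 points).
  x = 7: rhs = 6, matching y values: 5, 14 (2 points).
  x = 8: rhs = 6, matching y values: 5, 14 (2 points).
  x = 9: rhs = 16, matching y values: 4, 15 (2 points).
  x = 10: rhs = 4, matching y values: 2, 17 (2 points).
  x = 11: rhs = 14, matching y values: none (0 points).
  x = 12: rhs = 14, matching y values: none (0 points).
  x = 13: rhs = 10, matching y values: none (0 points).
  x = 14: rhs = 8, matching y values: none (0 points).
  x = 15: rhs = 14, matching y values: none (0 points).
  x = 16: rhs = 15, matching y values: none (0 points).
  x = 17: rhs = 17, matching y values: 6, 13 (2 points).
  x = 18: rhs = 7, matching y values: 8, 11 (2 points).
Total affine count: 16.
Full point count |E(F_19)| = 16 + 1 = 17.
Hasse bound: |17 − (19+1)| = |-3| = 3 ≤ 2√19 ≈ 8.7178 ✓.


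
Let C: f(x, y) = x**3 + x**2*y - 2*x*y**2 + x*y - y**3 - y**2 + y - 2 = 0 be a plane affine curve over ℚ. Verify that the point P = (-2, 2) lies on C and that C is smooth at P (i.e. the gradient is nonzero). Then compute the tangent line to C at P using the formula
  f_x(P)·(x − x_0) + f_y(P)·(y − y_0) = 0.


Tangent line at P: -2*x + 3*y - 10 = 0.

Step 1: f(-2, 2) = 0, so P lies on C.
Step 2: partial derivatives
  f_x(x, y) = 3*x**2 + 2*x*y - 2*y**2 + y, f_y(x, y) = x**2 - 4*x*y + x - 3*y**2 - 2*y + 1.
  f_x(P) = -2, f_y(P) = 3 (gradient nonzero, so P is smooth).
Step 3: tangent line at P: -2·(x − -2) + 3·(y − 2) = 0.
Expanding: -2*x + 3*y - 10 = 0.


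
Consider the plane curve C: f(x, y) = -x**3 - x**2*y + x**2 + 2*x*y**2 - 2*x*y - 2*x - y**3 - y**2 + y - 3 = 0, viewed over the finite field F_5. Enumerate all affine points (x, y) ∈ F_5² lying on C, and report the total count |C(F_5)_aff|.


Affine F_5-points: {(1, 0), (2, 4), (4, 2)}; count = 3.

For each of the 25 pairs (x, y) ∈ F_5², evaluate f(x, y) mod 5. Record the zeros.
  x = 0: [0↦2, 1↦1, 2↦2, 3↦4, 4↦1]  zeros at y ∈ ∅
  x = 1: [0↦0, 1↦3, 2↦2, 3↦1, 4↦4]  zeros at y ∈ {0}
  x = 2: [0↦4, 1↦4, 2↦4, 3↦3, 4↦0]  zeros at y ∈ {4}
  x = 3: [0↦3, 1↦3, 2↦2, 3↦4, 4↦3]  zeros at y ∈ ∅
  x = 4: [0↦1, 1↦4, 2↦0, 3↦3, 4↦2]  zeros at y ∈ {2}
Collecting zeros: affine points = {(1, 0), (2, 4), (4, 2)}.
Total count |C(F_5)_aff| = 3.


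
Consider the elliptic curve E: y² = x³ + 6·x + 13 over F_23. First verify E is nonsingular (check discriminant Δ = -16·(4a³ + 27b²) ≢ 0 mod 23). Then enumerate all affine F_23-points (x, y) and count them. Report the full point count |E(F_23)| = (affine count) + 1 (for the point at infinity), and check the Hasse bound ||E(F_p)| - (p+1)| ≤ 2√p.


Affine points = {(0, 6), (0, 17), (3, 9), (3, 14), (4, 3), (4, 20), (6, 9), (6, 14), (14, 9), (14, 14), (21, 4), (21, 19), (22, 11), (22, 12)}; affine count = 14; |E(F_23)| = 15.

Discriminant check: Δ ∝ 4a³ + 27b² = 4·6³ + 27·13² = 4·216 + 27·169 ≡ 22 (mod 23). Nonzero ⇒ E is nonsingular.
For each x ∈ F_23, compute rhs = x³ + 6·x + 13 mod 23, then count y ∈ F_23 with y² ≡ rhs.
  x = 0: rhs = 13, matching y values: 6, 17 (2 points).
  x = 1: rhs = 20, matching y values: none (0 points).
  x = 2: rhs = 10, matching y values: none (0 points).
  x = 3: rhs = 12, matching y values: 9, 14 (2 points).
  x = 4: rhs = 9, matching y values: 3, 20 (2 points).
  x = 5: rhs = 7, matching y values: none (0 points).
  x = 6: rhs = 12, matching y values: 9, 14 (2 points).
  x = 7: rhs = 7, matching y values: none (0 points).
  x = 8: rhs = 21, matching y values: none (0 points).
  x = 9: rhs = 14, matching y values: none (0 points).
  x = 10: rhs = 15, matching y values: none (0 points).
  x = 11: rhs = 7, matching y values: none (0 points).
  x = 12: rhs = 19, matching y values: none (0 points).
  x = 13: rhs = 11, matching y values: none (0 points).
  x = 14: rhs = 12, matching y values: 9, 14 (2 points).
  x = 15: rhs = 5, matching y values: none (0 points).
  x = 16: rhs = 19, matching y values: none (0 points).
  x = 17: rhs = 14, matching y values: none (0 points).
  x = 18: rhs = 19, matching y values: none (0 points).
  x = 19: rhs = 17, matching y values: none (0 points).
  x = 20: rhs = 14, matching y values: none (0 points).
  x = 21: rhs = 16, matching y values: 4, 19 (2 points).
  x = 22: rhs = 6, matching y values: 11, 12 (2 points).
Total affine count: 14.
Full point count |E(F_23)| = 14 + 1 = 15.
Hasse bound: |15 − (23+1)| = |-9| = 9 ≤ 2√23 ≈ 9.5917 ✓.


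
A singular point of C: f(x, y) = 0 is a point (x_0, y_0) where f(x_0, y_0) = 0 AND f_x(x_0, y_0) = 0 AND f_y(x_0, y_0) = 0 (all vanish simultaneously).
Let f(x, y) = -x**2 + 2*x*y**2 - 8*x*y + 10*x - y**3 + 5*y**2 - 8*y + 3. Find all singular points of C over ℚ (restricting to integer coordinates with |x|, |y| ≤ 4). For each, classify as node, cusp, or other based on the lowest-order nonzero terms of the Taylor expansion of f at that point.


Singular points: {(1, 2)}; classification: node.

Compute partial derivatives:
  f_x = -2*x + 2*y**2 - 8*y + 10.
  f_y = 4*x*y - 8*x - 3*y**2 + 10*y - 8.
Scan x_0 ∈ {−4, ..., 4}. For each x_0, f_y(x_0, y) is a polynomial in y; find its integer roots y ∈ {−4, ..., 4}, then test f_x and f at those candidates.
  x = -4: f_y(-4, y) = -3*y**2 - 6*y + 24; vanishes at y ∈ {-4, 2}. (-4, -4): f_x = 82 ≠ 0; (-4, 2): f_x = 10 ≠ 0.
  x = -3: f_y(-3, y) = -3*y**2 - 2*y + 16; vanishes at y ∈ {2}. (-3, 2): f_x = 8 ≠ 0.
  x = -2: f_y(-2, y) = -3*y**2 + 2*y + 8; vanishes at y ∈ {2}. (-2, 2): f_x = 6 ≠ 0.
  x = -1: f_y(-1, y) = -3*y**2 + 6*y; vanishes at y ∈ {0, 2}. (-1, 0): f_x = 12 ≠ 0; (-1, 2): f_x = 4 ≠ 0.
  x = 0: f_y(0, y) = -3*y**2 + 10*y - 8; vanishes at y ∈ {2}. (0, 2): f_x = 2 ≠ 0.
  x = 1: f_y(1, y) = -3*y**2 + 14*y - 16; vanishes at y ∈ {2}. (1, 2): f_x = 0, f = 0 — SINGULAR.
  x = 2: f_y(2, y) = -3*y**2 + 18*y - 24; vanishes at y ∈ {2, 4}. (2, 2): f_x = -2 ≠ 0; (2, 4): f_x = 6 ≠ 0.
  x = 3: f_y(3, y) = -3*y**2 + 22*y - 32; vanishes at y ∈ {2}. (3, 2): f_x = -4 ≠ 0.
  x = 4: f_y(4, y) = -3*y**2 + 26*y - 40; vanishes at y ∈ {2}. (4, 2): f_x = -6 ≠ 0.
Only singular point on the grid: (1, 2).
Classify: substitute x = 1 + u, y = 2 + v and expand: f = -u**2 + 2*u*v**2 - v**3 + v**2.
No constant or linear terms (consistent with a singular point). Quadratic part: -u**2 + v**2. Cubic part: 2*u*v**2 - v**3.
The quadratic part v**2 - u**2 = (v − u)(v + u) splits into two distinct linear factors, so there are two distinct tangent lines y − 2 = ±(x − 1) — this is a node (ordinary double point).
Classification: node.


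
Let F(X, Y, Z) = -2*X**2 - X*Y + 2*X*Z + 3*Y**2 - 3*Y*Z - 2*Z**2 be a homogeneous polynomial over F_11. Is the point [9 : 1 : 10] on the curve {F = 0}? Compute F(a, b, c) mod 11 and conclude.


F(9,1,10) ≡ 2 (mod 11); P is NOT on the curve.

Evaluate F(9, 1, 10) term-by-term (mod 11).
  -2*X**2 ↦ -2·81·1·1 = -162
  -X*Y ↦ -1·9·1·1 = -9
  2*X*Z ↦ 2·9·1·10 = 180
  3*Y**2 ↦ 3·1·1·1 = 3
  -3*Y*Z ↦ -3·1·1·10 = -30
  -2*Z**2 ↦ -2·1·1·100 = -200
Sum: F(9, 1, 10) = (-162) + (-9) + (180) + (3) + (-30) + (-200) = -218.
Reducing mod 11: -218 ≡ 2 (mod 11).
Since F(a, b, c) ≡ 2 ≠ 0 (mod 11), P does NOT lie on the curve.
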